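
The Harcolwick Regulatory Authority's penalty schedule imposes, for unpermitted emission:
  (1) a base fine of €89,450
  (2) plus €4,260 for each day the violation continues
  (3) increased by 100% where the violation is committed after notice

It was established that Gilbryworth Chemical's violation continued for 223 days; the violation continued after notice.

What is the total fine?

€2,078,860

Per-day component: 223 × €4,260 = €949,980
Base plus per-day: €89,450 + €949,980 = €1,039,430
Enhancement: 100% of €1,039,430 = €1,039,430
Enhanced fine: €1,039,430 + €1,039,430 = €2,078,860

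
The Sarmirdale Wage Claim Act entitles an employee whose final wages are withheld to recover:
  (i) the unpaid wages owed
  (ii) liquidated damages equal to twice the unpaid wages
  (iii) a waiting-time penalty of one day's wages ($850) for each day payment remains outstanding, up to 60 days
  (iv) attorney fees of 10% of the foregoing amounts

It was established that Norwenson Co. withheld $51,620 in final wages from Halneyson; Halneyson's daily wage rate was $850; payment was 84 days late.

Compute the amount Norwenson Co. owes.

Doubled: 2 × $51,620 = $103,240
Penalty days: min(84, 60) = 60
Waiting-time penalty: 60 × $850 = $51,000
Subtotal: $51,620 + $103,240 + $51,000 = $205,860
Attorney fees: 10% of $205,860 = $20,586
Total award: $205,860 + $20,586 = $226,446

Total award: $226,446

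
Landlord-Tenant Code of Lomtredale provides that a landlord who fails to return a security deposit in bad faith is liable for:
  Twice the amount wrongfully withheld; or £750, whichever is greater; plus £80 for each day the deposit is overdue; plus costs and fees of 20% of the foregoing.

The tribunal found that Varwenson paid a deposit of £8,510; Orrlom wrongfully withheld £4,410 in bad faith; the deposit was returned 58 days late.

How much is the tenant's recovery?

Doubled: 2 × £4,410 = £8,820
Minimum £750: £8,820 meets the minimum, no increase.
Late-return penalty: 58 × £80 = £4,640
Damages plus late penalty: £8,820 + £4,640 = £13,460
Costs and fees: 20% of £13,460 = £2,692
Total recovery: £13,460 + £2,692 = £16,152

£16,152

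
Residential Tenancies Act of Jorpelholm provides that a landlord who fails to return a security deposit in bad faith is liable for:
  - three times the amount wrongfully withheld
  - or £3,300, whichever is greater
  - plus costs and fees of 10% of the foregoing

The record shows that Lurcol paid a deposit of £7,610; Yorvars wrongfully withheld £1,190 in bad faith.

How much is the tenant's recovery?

Recovery: £3,927

Trebled: 3 × £1,190 = £3,570
Minimum £3,300: £3,570 meets the minimum, no increase.
Costs and fees: 10% of £3,570 = £357
Total recovery: £3,570 + £357 = £3,927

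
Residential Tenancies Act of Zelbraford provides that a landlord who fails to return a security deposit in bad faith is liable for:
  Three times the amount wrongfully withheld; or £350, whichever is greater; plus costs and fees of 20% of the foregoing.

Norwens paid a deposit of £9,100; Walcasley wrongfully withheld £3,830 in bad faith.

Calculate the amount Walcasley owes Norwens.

Recovery: £13,788

Trebled: 3 × £3,830 = £11,490
Minimum £350: £11,490 meets the minimum, no increase.
Costs and fees: 20% of £11,490 = £2,298
Total recovery: £11,490 + £2,298 = £13,788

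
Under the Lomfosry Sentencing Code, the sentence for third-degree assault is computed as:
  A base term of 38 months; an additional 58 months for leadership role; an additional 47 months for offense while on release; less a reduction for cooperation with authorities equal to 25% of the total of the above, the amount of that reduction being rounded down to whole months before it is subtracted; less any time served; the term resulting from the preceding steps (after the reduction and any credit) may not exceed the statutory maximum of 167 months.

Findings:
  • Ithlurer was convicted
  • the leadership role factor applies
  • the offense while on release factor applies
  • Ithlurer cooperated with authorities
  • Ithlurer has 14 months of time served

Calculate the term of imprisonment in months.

Leadership role enhancement: +58 months
Offense while on release enhancement: +47 months
Adjusted term: 38 months + 58 months + 47 months = 143 months
Cooperation with authorities reduction: 25% of 143 months = 35 months (rounded down)
After reduction: 143 − 35 = 108 months
Less time served: 108 months − 14 months = 94 months
Cap at 167 months: 94 months is within the cap, no reduction.

Sentence: 94 months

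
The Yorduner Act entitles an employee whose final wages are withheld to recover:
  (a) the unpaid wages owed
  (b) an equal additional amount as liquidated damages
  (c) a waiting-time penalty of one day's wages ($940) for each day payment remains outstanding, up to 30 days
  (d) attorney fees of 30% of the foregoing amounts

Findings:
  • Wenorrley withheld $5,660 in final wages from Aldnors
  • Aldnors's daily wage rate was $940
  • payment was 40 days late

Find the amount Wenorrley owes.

Liquidated damages (equal amount): $5,660
Penalty days: min(40, 30) = 30
Waiting-time penalty: 30 × $940 = $28,200
Subtotal: $5,660 + $5,660 + $28,200 = $39,520
Attorney fees: 30% of $39,520 = $11,856
Total award: $39,520 + $11,856 = $51,376

$51,376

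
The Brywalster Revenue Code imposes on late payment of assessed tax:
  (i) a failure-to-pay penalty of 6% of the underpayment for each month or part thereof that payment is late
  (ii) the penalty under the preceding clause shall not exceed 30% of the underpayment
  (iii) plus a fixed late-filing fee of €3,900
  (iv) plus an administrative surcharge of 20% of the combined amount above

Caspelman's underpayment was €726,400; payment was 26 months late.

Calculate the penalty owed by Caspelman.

€266,184

Accrued rate: 6% × 26 = 156%, capped at 30% → 30%
Failure-to-pay penalty: 30% of €726,400 = €217,920
Penalty before surcharge: €217,920 + €3,900 = €221,820
Administrative surcharge: 20% of €221,820 = €44,364
Total penalty: €221,820 + €44,364 = €266,184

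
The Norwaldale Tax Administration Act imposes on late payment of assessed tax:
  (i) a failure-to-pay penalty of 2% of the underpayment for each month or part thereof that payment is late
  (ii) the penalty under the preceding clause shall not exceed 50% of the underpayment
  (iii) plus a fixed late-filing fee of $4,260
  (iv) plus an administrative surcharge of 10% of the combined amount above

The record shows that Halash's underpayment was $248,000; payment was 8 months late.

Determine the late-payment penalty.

Accrued rate: 2% × 8 = 16%, capped at 50% → 16%
Failure-to-pay penalty: 16% of $248,000 = $39,680
Penalty before surcharge: $39,680 + $4,260 = $43,940
Administrative surcharge: 10% of $43,940 = $4,394
Total penalty: $43,940 + $4,394 = $48,334

$48,334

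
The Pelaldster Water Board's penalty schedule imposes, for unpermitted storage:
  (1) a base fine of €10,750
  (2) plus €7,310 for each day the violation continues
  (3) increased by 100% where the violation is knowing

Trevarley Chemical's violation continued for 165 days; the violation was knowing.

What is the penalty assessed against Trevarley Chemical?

€2,433,800

Per-day component: 165 × €7,310 = €1,206,150
Base plus per-day: €10,750 + €1,206,150 = €1,216,900
Enhancement: 100% of €1,216,900 = €1,216,900
Enhanced fine: €1,216,900 + €1,216,900 = €2,433,800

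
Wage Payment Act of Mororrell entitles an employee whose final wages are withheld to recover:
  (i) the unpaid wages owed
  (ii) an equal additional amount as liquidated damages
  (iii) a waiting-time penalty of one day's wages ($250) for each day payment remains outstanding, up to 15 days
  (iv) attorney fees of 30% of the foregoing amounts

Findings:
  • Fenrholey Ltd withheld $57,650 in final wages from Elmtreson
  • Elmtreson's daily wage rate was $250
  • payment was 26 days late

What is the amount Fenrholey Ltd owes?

Total award: $154,765

Liquidated damages (equal amount): $57,650
Penalty days: min(26, 15) = 15
Waiting-time penalty: 15 × $250 = $3,750
Subtotal: $57,650 + $57,650 + $3,750 = $119,050
Attorney fees: 30% of $119,050 = $35,715
Total award: $119,050 + $35,715 = $154,765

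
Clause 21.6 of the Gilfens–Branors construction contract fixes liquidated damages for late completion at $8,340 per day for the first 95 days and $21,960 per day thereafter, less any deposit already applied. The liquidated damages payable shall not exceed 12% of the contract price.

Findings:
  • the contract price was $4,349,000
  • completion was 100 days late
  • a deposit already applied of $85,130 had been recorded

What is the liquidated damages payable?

$521,880

First 95 days: 95 × $8,340 = $792,300
Remaining days: (100 − 95) × $21,960 = $109,800
Accrued per-day damages: $792,300 + $109,800 = $902,100
Less deposit already applied: $902,100 − $85,130 = $816,970
Cap: 12% of $4,349,000 = $521,880
Cap at $521,880: $816,970 exceeds the cap → $521,880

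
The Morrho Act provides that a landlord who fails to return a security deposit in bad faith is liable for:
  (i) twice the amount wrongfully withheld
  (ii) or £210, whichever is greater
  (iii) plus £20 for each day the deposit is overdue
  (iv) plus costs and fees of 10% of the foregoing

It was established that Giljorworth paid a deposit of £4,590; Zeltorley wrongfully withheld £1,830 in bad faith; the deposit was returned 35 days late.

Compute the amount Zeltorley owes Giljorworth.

Recovery: £4,796

Doubled: 2 × £1,830 = £3,660
Minimum £210: £3,660 meets the minimum, no increase.
Late-return penalty: 35 × £20 = £700
Damages plus late penalty: £3,660 + £700 = £4,360
Costs and fees: 10% of £4,360 = £436
Total recovery: £4,360 + £436 = £4,796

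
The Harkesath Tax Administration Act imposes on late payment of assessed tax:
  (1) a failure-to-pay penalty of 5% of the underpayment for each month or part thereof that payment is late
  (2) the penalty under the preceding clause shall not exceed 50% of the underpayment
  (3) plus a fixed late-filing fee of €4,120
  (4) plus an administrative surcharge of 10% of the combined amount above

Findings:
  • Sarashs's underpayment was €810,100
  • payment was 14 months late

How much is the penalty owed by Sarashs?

Penalty: €450,087

Accrued rate: 5% × 14 = 70%, capped at 50% → 50%
Failure-to-pay penalty: 50% of €810,100 = €405,050
Penalty before surcharge: €405,050 + €4,120 = €409,170
Administrative surcharge: 10% of €409,170 = €40,917
Total penalty: €409,170 + €40,917 = €450,087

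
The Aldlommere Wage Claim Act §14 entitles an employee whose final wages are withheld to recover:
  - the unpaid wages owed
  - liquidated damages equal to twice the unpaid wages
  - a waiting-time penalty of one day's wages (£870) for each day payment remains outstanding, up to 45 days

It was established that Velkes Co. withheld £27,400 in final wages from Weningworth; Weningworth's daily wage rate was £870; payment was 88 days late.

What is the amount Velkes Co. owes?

Total award: £121,350

Doubled: 2 × £27,400 = £54,800
Penalty days: min(88, 45) = 45
Waiting-time penalty: 45 × £870 = £39,150
Total award: £27,400 + £54,800 + £39,150 = £121,350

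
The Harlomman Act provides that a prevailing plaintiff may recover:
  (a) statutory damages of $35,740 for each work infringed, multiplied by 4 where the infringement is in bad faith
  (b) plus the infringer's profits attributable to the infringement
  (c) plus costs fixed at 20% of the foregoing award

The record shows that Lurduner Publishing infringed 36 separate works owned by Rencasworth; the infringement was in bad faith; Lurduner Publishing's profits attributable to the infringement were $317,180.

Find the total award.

Statutory damages: 36 × $35,740 = $1,286,640
Multiplied by 4: 4 × $1,286,640 = $5,146,560
Combined award: $5,146,560 + $317,180 = $5,463,740
Costs: 20% of $5,463,740 = $1,092,748
Award plus costs: $5,463,740 + $1,092,748 = $6,556,488

Award: $6,556,488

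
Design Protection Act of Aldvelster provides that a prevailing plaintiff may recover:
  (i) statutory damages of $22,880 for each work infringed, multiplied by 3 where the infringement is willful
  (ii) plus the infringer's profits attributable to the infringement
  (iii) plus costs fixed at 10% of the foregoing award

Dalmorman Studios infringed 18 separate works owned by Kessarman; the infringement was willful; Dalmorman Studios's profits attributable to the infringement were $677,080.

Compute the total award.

$2,103,860

Statutory damages: 18 × $22,880 = $411,840
Trebled: 3 × $411,840 = $1,235,520
Combined award: $1,235,520 + $677,080 = $1,912,600
Costs: 10% of $1,912,600 = $191,260
Award plus costs: $1,912,600 + $191,260 = $2,103,860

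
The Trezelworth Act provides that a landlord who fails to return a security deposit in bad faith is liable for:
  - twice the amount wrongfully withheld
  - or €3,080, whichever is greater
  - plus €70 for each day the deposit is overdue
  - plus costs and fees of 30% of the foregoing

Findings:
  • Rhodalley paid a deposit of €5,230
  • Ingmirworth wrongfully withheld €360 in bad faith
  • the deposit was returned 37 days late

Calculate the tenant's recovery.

Doubled: 2 × €360 = €720
Minimum €3,080: €720 is below the minimum → €3,080
Late-return penalty: 37 × €70 = €2,590
Damages plus late penalty: €3,080 + €2,590 = €5,670
Costs and fees: 30% of €5,670 = €1,701
Total recovery: €5,670 + €1,701 = €7,371

€7,371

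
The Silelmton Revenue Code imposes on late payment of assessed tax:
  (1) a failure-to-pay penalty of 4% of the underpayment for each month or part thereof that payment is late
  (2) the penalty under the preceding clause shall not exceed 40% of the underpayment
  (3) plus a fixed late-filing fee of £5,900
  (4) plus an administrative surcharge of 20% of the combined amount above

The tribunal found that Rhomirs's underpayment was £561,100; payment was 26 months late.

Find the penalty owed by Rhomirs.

Accrued rate: 4% × 26 = 104%, capped at 40% → 40%
Failure-to-pay penalty: 40% of £561,100 = £224,440
Penalty before surcharge: £224,440 + £5,900 = £230,340
Administrative surcharge: 20% of £230,340 = £46,068
Total penalty: £230,340 + £46,068 = £276,408

Penalty: £276,408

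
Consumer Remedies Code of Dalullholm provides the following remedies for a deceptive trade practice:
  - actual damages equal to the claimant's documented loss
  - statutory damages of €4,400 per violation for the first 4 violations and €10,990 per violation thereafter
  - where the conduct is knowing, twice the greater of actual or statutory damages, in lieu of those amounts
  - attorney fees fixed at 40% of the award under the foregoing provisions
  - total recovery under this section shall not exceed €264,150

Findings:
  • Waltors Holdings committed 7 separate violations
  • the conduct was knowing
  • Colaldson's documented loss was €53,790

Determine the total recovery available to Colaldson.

First 4 violations: 4 × €4,400 = €17,600
Remaining violations: (7 − 4) × €10,990 = €32,970
Statutory damages: €17,600 + €32,970 = €50,570
Greater of actual damages (€53,790) or statutory damages (€50,570): €53,790
Doubled: 2 × €53,790 = €107,580
Attorney fees: 40% of €107,580 = €43,032
Total before cap: €107,580 + €43,032 = €150,612
Cap at €264,150: €150,612 is within the cap, no reduction.

€150,612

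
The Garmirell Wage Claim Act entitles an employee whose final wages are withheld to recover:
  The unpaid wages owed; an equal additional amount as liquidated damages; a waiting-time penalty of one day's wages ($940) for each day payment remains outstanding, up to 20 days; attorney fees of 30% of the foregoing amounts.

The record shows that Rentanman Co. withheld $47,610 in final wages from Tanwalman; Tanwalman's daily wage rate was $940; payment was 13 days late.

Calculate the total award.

$139,672

Liquidated damages (equal amount): $47,610
Penalty days: min(13, 20) = 13
Waiting-time penalty: 13 × $940 = $12,220
Subtotal: $47,610 + $47,610 + $12,220 = $107,440
Attorney fees: 30% of $107,440 = $32,232
Total award: $107,440 + $32,232 = $139,672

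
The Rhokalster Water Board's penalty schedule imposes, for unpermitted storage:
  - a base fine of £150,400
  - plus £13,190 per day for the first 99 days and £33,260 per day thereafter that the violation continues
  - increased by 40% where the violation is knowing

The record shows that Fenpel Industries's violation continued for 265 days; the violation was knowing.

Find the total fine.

First 99 days: 99 × £13,190 = £1,305,810
Remaining days: (265 − 99) × £33,260 = £5,521,160
Per-day component: £1,305,810 + £5,521,160 = £6,826,970
Base plus per-day: £150,400 + £6,826,970 = £6,977,370
Enhancement: 40% of £6,977,370 = £2,790,948
Enhanced fine: £6,977,370 + £2,790,948 = £9,768,318

£9,768,318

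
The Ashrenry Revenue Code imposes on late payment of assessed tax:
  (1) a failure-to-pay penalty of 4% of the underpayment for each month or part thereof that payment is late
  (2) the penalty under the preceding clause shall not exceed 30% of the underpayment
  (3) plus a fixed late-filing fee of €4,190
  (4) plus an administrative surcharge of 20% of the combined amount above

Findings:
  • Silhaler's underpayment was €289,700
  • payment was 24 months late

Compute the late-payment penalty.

Accrued rate: 4% × 24 = 96%, capped at 30% → 30%
Failure-to-pay penalty: 30% of €289,700 = €86,910
Penalty before surcharge: €86,910 + €4,190 = €91,100
Administrative surcharge: 20% of €91,100 = €18,220
Total penalty: €91,100 + €18,220 = €109,320

€109,320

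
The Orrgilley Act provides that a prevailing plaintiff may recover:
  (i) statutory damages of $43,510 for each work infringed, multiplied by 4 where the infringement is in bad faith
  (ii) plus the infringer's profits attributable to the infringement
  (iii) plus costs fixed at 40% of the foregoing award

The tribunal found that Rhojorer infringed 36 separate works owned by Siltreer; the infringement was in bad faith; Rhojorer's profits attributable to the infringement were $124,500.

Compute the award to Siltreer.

$8,945,916

Statutory damages: 36 × $43,510 = $1,566,360
Multiplied by 4: 4 × $1,566,360 = $6,265,440
Combined award: $6,265,440 + $124,500 = $6,389,940
Costs: 40% of $6,389,940 = $2,555,976
Award plus costs: $6,389,940 + $2,555,976 = $8,945,916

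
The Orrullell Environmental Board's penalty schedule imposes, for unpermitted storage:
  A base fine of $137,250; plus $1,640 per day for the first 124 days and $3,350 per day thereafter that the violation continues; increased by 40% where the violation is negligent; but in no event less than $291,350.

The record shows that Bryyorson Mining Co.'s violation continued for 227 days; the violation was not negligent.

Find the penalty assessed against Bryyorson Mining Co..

$685,660

First 124 days: 124 × $1,640 = $203,360
Remaining days: (227 − 124) × $3,350 = $345,050
Per-day component: $203,360 + $345,050 = $548,410
Base plus per-day: $137,250 + $548,410 = $685,660
The violation was not negligent: no 40% increase.
Minimum $291,350: $685,660 meets the minimum, no increase.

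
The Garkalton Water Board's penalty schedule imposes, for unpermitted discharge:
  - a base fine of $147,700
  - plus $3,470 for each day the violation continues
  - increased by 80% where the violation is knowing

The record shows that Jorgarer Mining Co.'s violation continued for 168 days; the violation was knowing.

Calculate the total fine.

Per-day component: 168 × $3,470 = $582,960
Base plus per-day: $147,700 + $582,960 = $730,660
Enhancement: 80% of $730,660 = $584,528
Enhanced fine: $730,660 + $584,528 = $1,315,188

$1,315,188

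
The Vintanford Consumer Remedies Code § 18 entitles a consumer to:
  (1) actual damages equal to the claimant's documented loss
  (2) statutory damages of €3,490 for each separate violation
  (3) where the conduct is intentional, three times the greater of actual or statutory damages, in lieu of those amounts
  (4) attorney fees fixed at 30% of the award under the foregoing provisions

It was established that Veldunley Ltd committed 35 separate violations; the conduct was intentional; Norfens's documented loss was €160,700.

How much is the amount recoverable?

Statutory damages: 35 × €3,490 = €122,150
Greater of actual damages (€160,700) or statutory damages (€122,150): €160,700
Trebled: 3 × €160,700 = €482,100
Attorney fees: 30% of €482,100 = €144,630
Total recovery: €482,100 + €144,630 = €626,730

Total recovery: €626,730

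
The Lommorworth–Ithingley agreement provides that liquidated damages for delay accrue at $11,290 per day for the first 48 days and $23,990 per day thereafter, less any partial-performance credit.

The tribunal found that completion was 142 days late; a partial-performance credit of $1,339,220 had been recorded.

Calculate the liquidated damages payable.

$1,457,760

First 48 days: 48 × $11,290 = $541,920
Remaining days: (142 − 48) × $23,990 = $2,255,060
Accrued per-day damages: $541,920 + $2,255,060 = $2,796,980
Less partial-performance credit: $2,796,980 − $1,339,220 = $1,457,760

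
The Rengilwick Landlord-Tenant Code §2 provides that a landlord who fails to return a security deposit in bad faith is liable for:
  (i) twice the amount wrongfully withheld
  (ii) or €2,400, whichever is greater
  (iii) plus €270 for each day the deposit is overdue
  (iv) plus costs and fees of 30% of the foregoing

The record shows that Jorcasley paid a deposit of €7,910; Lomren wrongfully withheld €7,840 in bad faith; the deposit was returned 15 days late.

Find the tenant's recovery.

Doubled: 2 × €7,840 = €15,680
Minimum €2,400: €15,680 meets the minimum, no increase.
Late-return penalty: 15 × €270 = €4,050
Damages plus late penalty: €15,680 + €4,050 = €19,730
Costs and fees: 30% of €19,730 = €5,919
Total recovery: €19,730 + €5,919 = €25,649

€25,649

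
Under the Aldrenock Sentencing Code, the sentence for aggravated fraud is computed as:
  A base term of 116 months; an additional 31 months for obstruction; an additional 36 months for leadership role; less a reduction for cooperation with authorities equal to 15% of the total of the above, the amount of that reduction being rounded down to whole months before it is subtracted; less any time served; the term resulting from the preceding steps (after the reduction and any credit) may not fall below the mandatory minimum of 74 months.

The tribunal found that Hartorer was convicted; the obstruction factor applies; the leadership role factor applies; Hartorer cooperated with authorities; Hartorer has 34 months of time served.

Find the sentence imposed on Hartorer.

Obstruction enhancement: +31 months
Leadership role enhancement: +36 months
Adjusted term: 116 months + 31 months + 36 months = 183 months
Cooperation with authorities reduction: 15% of 183 months = 27 months (rounded down)
After reduction: 183 − 27 = 156 months
Less time served: 156 months − 34 months = 122 months
Minimum 74 months: 122 months meets the minimum, no increase.

122 months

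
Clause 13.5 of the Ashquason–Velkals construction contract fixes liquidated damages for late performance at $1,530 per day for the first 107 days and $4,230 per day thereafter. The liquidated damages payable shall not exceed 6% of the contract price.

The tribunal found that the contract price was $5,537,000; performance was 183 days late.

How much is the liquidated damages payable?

First 107 days: 107 × $1,530 = $163,710
Remaining days: (183 − 107) × $4,230 = $321,480
Accrued per-day damages: $163,710 + $321,480 = $485,190
Cap: 6% of $5,537,000 = $332,220
Cap at $332,220: $485,190 exceeds the cap → $332,220

Liquidated damages: $332,220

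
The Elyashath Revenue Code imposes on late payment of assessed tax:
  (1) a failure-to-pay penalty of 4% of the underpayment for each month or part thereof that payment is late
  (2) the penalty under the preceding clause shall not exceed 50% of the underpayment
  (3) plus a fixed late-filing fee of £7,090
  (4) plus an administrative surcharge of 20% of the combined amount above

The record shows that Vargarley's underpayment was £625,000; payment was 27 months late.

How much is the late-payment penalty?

Accrued rate: 4% × 27 = 108%, capped at 50% → 50%
Failure-to-pay penalty: 50% of £625,000 = £312,500
Penalty before surcharge: £312,500 + £7,090 = £319,590
Administrative surcharge: 20% of £319,590 = £63,918
Total penalty: £319,590 + £63,918 = £383,508

£383,508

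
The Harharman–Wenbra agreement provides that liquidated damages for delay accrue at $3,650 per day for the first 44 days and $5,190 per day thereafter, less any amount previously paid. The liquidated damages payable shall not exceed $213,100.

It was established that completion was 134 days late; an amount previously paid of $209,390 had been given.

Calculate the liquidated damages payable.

First 44 days: 44 × $3,650 = $160,600
Remaining days: (134 − 44) × $5,190 = $467,100
Accrued per-day damages: $160,600 + $467,100 = $627,700
Less amount previously paid: $627,700 − $209,390 = $418,310
Cap at $213,100: $418,310 exceeds the cap → $213,100

Liquidated damages: $213,100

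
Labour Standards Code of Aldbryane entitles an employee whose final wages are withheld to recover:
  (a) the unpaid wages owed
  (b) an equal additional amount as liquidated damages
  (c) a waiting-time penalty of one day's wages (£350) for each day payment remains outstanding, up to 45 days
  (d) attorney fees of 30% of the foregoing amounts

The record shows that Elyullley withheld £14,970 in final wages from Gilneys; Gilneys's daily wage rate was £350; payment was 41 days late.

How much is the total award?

£57,577

Liquidated damages (equal amount): £14,970
Penalty days: min(41, 45) = 41
Waiting-time penalty: 41 × £350 = £14,350
Subtotal: £14,970 + £14,970 + £14,350 = £44,290
Attorney fees: 30% of £44,290 = £13,287
Total award: £44,290 + £13,287 = £57,577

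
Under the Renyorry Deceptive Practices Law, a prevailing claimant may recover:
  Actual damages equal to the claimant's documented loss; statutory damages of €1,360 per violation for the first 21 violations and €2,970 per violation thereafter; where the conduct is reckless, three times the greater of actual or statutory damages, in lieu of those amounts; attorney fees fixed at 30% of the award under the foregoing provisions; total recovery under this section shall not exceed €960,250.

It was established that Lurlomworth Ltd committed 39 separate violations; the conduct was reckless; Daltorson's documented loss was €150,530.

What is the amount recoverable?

First 21 violations: 21 × €1,360 = €28,560
Remaining violations: (39 − 21) × €2,970 = €53,460
Statutory damages: €28,560 + €53,460 = €82,020
Greater of actual damages (€150,530) or statutory damages (€82,020): €150,530
Trebled: 3 × €150,530 = €451,590
Attorney fees: 30% of €451,590 = €135,477
Total before cap: €451,590 + €135,477 = €587,067
Cap at €960,250: €587,067 is within the cap, no reduction.

Total recovery: €587,067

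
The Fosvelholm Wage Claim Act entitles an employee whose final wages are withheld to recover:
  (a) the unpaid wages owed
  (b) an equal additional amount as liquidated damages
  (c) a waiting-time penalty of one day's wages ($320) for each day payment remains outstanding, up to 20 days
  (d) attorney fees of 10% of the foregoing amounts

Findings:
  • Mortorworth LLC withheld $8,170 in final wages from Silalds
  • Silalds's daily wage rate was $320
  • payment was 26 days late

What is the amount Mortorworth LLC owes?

Liquidated damages (equal amount): $8,170
Penalty days: min(26, 20) = 20
Waiting-time penalty: 20 × $320 = $6,400
Subtotal: $8,170 + $8,170 + $6,400 = $22,740
Attorney fees: 10% of $22,740 = $2,274
Total award: $22,740 + $2,274 = $25,014

Total award: $25,014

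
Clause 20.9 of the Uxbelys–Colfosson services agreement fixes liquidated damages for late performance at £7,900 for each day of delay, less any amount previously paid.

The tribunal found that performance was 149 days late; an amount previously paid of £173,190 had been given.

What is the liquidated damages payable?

£1,003,910

Per-day damages: 149 × £7,900 = £1,177,100
Less amount previously paid: £1,177,100 − £173,190 = £1,003,910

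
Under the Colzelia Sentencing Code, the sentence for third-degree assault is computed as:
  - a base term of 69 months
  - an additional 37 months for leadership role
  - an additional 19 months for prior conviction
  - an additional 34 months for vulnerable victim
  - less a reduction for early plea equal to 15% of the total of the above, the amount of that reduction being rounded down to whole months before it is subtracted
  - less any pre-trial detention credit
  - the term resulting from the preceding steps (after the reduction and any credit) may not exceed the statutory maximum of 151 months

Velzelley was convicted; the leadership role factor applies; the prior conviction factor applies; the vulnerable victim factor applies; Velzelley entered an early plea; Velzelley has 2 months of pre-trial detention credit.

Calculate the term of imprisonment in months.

Leadership role enhancement: +37 months
Prior conviction enhancement: +19 months
Vulnerable victim enhancement: +34 months
Adjusted term: 69 months + 37 months + 19 months + 34 months = 159 months
Early plea reduction: 15% of 159 months = 23 months (rounded down)
After reduction: 159 − 23 = 136 months
Less pre-trial detention credit: 136 months − 2 months = 134 months
Cap at 151 months: 134 months is within the cap, no reduction.

Sentence: 134 months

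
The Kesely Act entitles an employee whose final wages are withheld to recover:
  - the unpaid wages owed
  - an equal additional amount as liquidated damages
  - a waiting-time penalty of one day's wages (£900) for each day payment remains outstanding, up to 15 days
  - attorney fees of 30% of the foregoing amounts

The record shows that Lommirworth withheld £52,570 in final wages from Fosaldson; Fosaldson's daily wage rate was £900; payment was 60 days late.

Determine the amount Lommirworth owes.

Liquidated damages (equal amount): £52,570
Penalty days: min(60, 15) = 15
Waiting-time penalty: 15 × £900 = £13,500
Subtotal: £52,570 + £52,570 + £13,500 = £118,640
Attorney fees: 30% of £118,640 = £35,592
Total award: £118,640 + £35,592 = £154,232

£154,232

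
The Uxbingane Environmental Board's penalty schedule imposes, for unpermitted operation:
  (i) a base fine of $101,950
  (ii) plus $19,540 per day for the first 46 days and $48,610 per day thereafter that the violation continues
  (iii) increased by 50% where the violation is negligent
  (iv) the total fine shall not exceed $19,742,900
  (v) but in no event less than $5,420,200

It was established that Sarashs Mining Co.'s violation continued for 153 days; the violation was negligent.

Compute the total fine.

$9,303,090

First 46 days: 46 × $19,540 = $898,840
Remaining days: (153 − 46) × $48,610 = $5,201,270
Per-day component: $898,840 + $5,201,270 = $6,100,110
Base plus per-day: $101,950 + $6,100,110 = $6,202,060
Enhancement: 50% of $6,202,060 = $3,101,030
Enhanced fine: $6,202,060 + $3,101,030 = $9,303,090
Cap at $19,742,900: $9,303,090 is within the cap, no reduction.
Minimum $5,420,200: $9,303,090 meets the minimum, no increase.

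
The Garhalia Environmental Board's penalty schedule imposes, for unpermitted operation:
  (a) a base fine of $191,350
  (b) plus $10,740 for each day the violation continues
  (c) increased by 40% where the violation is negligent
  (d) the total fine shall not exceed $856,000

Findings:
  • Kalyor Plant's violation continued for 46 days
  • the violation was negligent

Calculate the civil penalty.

Civil penalty: $856,000

Per-day component: 46 × $10,740 = $494,040
Base plus per-day: $191,350 + $494,040 = $685,390
Enhancement: 40% of $685,390 = $274,156
Enhanced fine: $685,390 + $274,156 = $959,546
Cap at $856,000: $959,546 exceeds the cap → $856,000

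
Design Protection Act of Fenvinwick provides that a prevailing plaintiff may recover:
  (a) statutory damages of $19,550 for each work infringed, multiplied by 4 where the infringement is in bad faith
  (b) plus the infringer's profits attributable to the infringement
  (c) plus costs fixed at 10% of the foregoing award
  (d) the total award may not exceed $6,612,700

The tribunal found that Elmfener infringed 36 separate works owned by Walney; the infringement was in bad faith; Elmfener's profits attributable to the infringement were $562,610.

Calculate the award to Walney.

Statutory damages: 36 × $19,550 = $703,800
Multiplied by 4: 4 × $703,800 = $2,815,200
Combined award: $2,815,200 + $562,610 = $3,377,810
Costs: 10% of $3,377,810 = $337,781
Award plus costs: $3,377,810 + $337,781 = $3,715,591
Cap at $6,612,700: $3,715,591 is within the cap, no reduction.

Award: $3,715,591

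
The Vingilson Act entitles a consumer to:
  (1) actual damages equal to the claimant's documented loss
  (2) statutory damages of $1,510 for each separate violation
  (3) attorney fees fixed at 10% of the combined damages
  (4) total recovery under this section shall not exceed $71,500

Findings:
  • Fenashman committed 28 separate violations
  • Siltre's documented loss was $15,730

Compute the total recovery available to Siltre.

Statutory damages: 28 × $1,510 = $42,280
Combined damages: $15,730 + $42,280 = $58,010
Attorney fees: 10% of $58,010 = $5,801
Total before cap: $58,010 + $5,801 = $63,811
Cap at $71,500: $63,811 is within the cap, no reduction.

Total recovery: $63,811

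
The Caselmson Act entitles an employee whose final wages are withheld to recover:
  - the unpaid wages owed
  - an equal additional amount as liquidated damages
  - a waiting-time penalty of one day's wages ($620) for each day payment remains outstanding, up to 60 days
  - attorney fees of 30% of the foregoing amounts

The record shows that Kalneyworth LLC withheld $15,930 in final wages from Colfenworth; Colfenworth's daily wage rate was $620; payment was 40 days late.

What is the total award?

$73,658

Liquidated damages (equal amount): $15,930
Penalty days: min(40, 60) = 40
Waiting-time penalty: 40 × $620 = $24,800
Subtotal: $15,930 + $15,930 + $24,800 = $56,660
Attorney fees: 30% of $56,660 = $16,998
Total award: $56,660 + $16,998 = $73,658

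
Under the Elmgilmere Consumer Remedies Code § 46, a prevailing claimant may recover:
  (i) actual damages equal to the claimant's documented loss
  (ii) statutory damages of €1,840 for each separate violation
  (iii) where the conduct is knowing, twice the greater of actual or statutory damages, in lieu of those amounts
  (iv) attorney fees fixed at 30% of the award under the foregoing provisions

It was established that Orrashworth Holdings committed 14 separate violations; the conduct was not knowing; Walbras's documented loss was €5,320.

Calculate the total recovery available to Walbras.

€40,404

Statutory damages: 14 × €1,840 = €25,760
Conduct not knowing: the in-lieu enhancement does not apply.
Actual plus statutory damages: €5,320 + €25,760 = €31,080
Attorney fees: 30% of €31,080 = €9,324
Total recovery: €31,080 + €9,324 = €40,404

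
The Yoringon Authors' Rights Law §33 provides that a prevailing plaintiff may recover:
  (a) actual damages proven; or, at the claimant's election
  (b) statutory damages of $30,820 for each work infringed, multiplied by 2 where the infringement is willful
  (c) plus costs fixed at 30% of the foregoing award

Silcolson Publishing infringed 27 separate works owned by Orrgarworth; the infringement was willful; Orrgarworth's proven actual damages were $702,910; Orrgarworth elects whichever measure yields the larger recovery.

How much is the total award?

Statutory damages: 27 × $30,820 = $832,140
Doubled: 2 × $832,140 = $1,664,280
Greater of actual damages ($702,910) or enhanced statutory damages ($1,664,280): $1,664,280
Costs: 30% of $1,664,280 = $499,284
Award plus costs: $1,664,280 + $499,284 = $2,163,564

$2,163,564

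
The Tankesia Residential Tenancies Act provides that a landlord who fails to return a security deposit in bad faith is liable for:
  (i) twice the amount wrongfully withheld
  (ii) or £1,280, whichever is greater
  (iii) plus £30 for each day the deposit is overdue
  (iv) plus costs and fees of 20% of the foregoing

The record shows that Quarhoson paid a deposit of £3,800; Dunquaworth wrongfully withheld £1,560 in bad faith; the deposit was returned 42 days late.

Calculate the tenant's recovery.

Doubled: 2 × £1,560 = £3,120
Minimum £1,280: £3,120 meets the minimum, no increase.
Late-return penalty: 42 × £30 = £1,260
Damages plus late penalty: £3,120 + £1,260 = £4,380
Costs and fees: 20% of £4,380 = £876
Total recovery: £4,380 + £876 = £5,256

Recovery: £5,256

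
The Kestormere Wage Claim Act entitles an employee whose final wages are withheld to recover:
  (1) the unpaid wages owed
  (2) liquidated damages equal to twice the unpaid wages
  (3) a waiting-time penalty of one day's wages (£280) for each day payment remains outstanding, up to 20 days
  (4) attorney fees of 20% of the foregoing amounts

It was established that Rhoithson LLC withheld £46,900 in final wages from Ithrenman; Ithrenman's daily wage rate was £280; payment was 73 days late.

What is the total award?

Doubled: 2 × £46,900 = £93,800
Penalty days: min(73, 20) = 20
Waiting-time penalty: 20 × £280 = £5,600
Subtotal: £46,900 + £93,800 + £5,600 = £146,300
Attorney fees: 20% of £146,300 = £29,260
Total award: £146,300 + £29,260 = £175,560

£175,560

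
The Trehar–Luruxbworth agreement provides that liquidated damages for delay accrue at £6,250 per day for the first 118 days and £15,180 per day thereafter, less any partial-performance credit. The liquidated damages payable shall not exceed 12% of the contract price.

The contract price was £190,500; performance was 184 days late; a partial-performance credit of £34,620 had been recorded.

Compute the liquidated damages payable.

First 118 days: 118 × £6,250 = £737,500
Remaining days: (184 − 118) × £15,180 = £1,001,880
Accrued per-day damages: £737,500 + £1,001,880 = £1,739,380
Less partial-performance credit: £1,739,380 − £34,620 = £1,704,760
Cap: 12% of £190,500 = £22,860
Cap at £22,860: £1,704,760 exceeds the cap → £22,860

£22,860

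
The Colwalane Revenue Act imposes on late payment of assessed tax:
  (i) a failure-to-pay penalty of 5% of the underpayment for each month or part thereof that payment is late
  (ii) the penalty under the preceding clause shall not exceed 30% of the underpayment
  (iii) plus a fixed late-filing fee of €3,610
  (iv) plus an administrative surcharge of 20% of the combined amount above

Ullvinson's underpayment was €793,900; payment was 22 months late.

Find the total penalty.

Accrued rate: 5% × 22 = 110%, capped at 30% → 30%
Failure-to-pay penalty: 30% of €793,900 = €238,170
Penalty before surcharge: €238,170 + €3,610 = €241,780
Administrative surcharge: 20% of €241,780 = €48,356
Total penalty: €241,780 + €48,356 = €290,136

€290,136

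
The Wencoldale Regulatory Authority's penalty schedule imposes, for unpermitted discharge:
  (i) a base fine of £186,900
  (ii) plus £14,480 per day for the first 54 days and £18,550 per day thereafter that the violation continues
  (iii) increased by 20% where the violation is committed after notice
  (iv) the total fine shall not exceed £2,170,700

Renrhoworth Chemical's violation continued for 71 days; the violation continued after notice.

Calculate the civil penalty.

First 54 days: 54 × £14,480 = £781,920
Remaining days: (71 − 54) × £18,550 = £315,350
Per-day component: £781,920 + £315,350 = £1,097,270
Base plus per-day: £186,900 + £1,097,270 = £1,284,170
Enhancement: 20% of £1,284,170 = £256,834
Enhanced fine: £1,284,170 + £256,834 = £1,541,004
Cap at £2,170,700: £1,541,004 is within the cap, no reduction.

£1,541,004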